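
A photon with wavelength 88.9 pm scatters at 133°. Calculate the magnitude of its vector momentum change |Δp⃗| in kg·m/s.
1.3371e-23 kg·m/s

Photon momentum magnitude is p = h/λ.

Initial momentum:
p₀ = h/λ = 6.6261e-34/8.8900e-11 = 7.4534e-24 kg·m/s

After scattering:
λ' = λ + Δλ = 88.9 + 4.0810 = 92.9810 pm
p' = h/λ' = 6.6261e-34/9.2981e-11 = 7.1263e-24 kg·m/s

Momentum is a vector; the scattered photon's direction makes angle θ = 133° with the incident direction. The magnitude of the vector change Δp⃗ = p⃗₀ − p⃗' is found from the law of cosines:
|Δp⃗|² = p₀² + p'² − 2p₀p'cos θ
|Δp⃗|² = (7.4534e-24)² + (7.1263e-24)² − 2·7.4534e-24·7.1263e-24·cos(133°)
|Δp⃗| = 1.3371e-23 kg·m/s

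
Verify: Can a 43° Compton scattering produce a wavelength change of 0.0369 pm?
No, inconsistent

Calculate the expected shift for θ = 43°:

Δλ_expected = λ_C(1 - cos(43°))
Δλ_expected = 2.4263 × (1 - cos(43°))
Δλ_expected = 2.4263 × 0.2686
Δλ_expected = 0.6518 pm

Given shift: 0.0369 pm
Expected shift: 0.6518 pm
Difference: 0.6150 pm

The values do not match. The given shift corresponds to θ ≈ 10.0°, not 43°.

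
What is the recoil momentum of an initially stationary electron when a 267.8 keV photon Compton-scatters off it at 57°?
1.2578e-22 kg·m/s

The electron is initially at rest, so by conservation of momentum:
p⃗_e = p⃗₀ − p⃗'  (incident photon momentum minus scattered photon momentum)

Photon momentum magnitudes (p = h/λ = E/c):
λ₀ = hc/E₀ = 4.6297 pm → p₀ = h/λ₀ = 1.4312e-22 kg·m/s
Δλ = λ_C(1 − cos 57°) = 1.1048 pm
λ' = 5.7346 pm → p' = h/λ' = 1.1555e-22 kg·m/s

The scattered photon makes angle θ = 57° with the incident direction, so by the law of cosines:
|p⃗_e|² = p₀² + p'² − 2p₀p'cos θ
|p⃗_e|² = (1.4312e-22)² + (1.1555e-22)² − 2·1.4312e-22·1.1555e-22·cos(57°)
|p⃗_e| = 1.2578e-22 kg·m/s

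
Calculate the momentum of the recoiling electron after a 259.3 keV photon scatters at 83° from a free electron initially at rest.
1.5860e-22 kg·m/s

The electron is initially at rest, so by conservation of momentum:
p⃗_e = p⃗₀ − p⃗'  (incident photon momentum minus scattered photon momentum)

Photon momentum magnitudes (p = h/λ = E/c):
λ₀ = hc/E₀ = 4.7815 pm → p₀ = h/λ₀ = 1.3858e-22 kg·m/s
Δλ = λ_C(1 − cos 83°) = 2.1306 pm
λ' = 6.9121 pm → p' = h/λ' = 9.5862e-23 kg·m/s

The scattered photon makes angle θ = 83° with the incident direction, so by the law of cosines:
|p⃗_e|² = p₀² + p'² − 2p₀p'cos θ
|p⃗_e|² = (1.3858e-22)² + (9.5862e-23)² − 2·1.3858e-22·9.5862e-23·cos(83°)
|p⃗_e| = 1.5860e-22 kg·m/s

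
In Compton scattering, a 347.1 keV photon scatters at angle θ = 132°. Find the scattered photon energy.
162.6698 keV

First convert energy to wavelength:
λ = hc/E, with hc ≈ 1239.842 keV·pm (i.e. 1239.842 eV·nm)

For E = 347.1 keV = 347100 eV:
λ = 1239.842 keV·pm / 347.1 keV
λ = 3.5720 pm

Calculate the Compton shift:
Δλ = λ_C(1 - cos(132°)) = 2.4263 × 1.6691
Δλ = 4.0498 pm

Final wavelength:
λ' = 3.5720 + 4.0498 = 7.6218 pm

Final energy:
E' = hc/λ' = 1239.842 / 7.6218 = 162.6698 keV

(Intermediate values are shown rounded; full precision is carried through to the final answer.)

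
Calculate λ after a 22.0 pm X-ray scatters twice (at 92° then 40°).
25.0786 pm

Apply Compton shift twice:

First scattering at θ₁ = 92°:
Δλ₁ = λ_C(1 - cos(92°))
Δλ₁ = 2.4263 × 1.0349
Δλ₁ = 2.5110 pm

After first scattering:
λ₁ = 22.0 + 2.5110 = 24.5110 pm

Second scattering at θ₂ = 40°:
Δλ₂ = λ_C(1 - cos(40°))
Δλ₂ = 2.4263 × 0.2340
Δλ₂ = 0.5676 pm

Final wavelength:
λ₂ = 24.5110 + 0.5676 = 25.0786 pm

Total shift: Δλ_total = 2.5110 + 0.5676 = 3.0786 pm

(Intermediate values are shown rounded; full precision is carried through to the final answer.)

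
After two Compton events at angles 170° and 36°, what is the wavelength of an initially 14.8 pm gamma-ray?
20.0791 pm

Apply Compton shift twice:

First scattering at θ₁ = 170°:
Δλ₁ = λ_C(1 - cos(170°))
Δλ₁ = 2.4263 × 1.9848
Δλ₁ = 4.8158 pm

After first scattering:
λ₁ = 14.8 + 4.8158 = 19.6158 pm

Second scattering at θ₂ = 36°:
Δλ₂ = λ_C(1 - cos(36°))
Δλ₂ = 2.4263 × 0.1910
Δλ₂ = 0.4634 pm

Final wavelength:
λ₂ = 19.6158 + 0.4634 = 20.0791 pm

Total shift: Δλ_total = 4.8158 + 0.4634 = 5.2791 pm

(Intermediate values are shown rounded; full precision is carried through to the final answer.)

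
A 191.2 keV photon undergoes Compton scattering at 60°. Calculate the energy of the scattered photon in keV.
161.0669 keV

First convert energy to wavelength:
λ = hc/E, with hc ≈ 1239.842 keV·pm (i.e. 1239.842 eV·nm)

For E = 191.2 keV = 191200 eV:
λ = 1239.842 keV·pm / 191.2 keV
λ = 6.4845 pm

Calculate the Compton shift:
Δλ = λ_C(1 - cos(60°)) = 2.4263 × 0.5000
Δλ = 1.2132 pm

Final wavelength:
λ' = 6.4845 + 1.2132 = 7.6977 pm

Final energy:
E' = hc/λ' = 1239.842 / 7.6977 = 161.0669 keV

(Intermediate values are shown rounded; full precision is carried through to the final answer.)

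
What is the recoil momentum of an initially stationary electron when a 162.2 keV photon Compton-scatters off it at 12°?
1.8069e-23 kg·m/s

The electron is initially at rest, so by conservation of momentum:
p⃗_e = p⃗₀ − p⃗'  (incident photon momentum minus scattered photon momentum)

Photon momentum magnitudes (p = h/λ = E/c):
λ₀ = hc/E₀ = 7.6439 pm → p₀ = h/λ₀ = 8.6684e-23 kg·m/s
Δλ = λ_C(1 − cos 12°) = 0.0530 pm
λ' = 7.6969 pm → p' = h/λ' = 8.6087e-23 kg·m/s

The scattered photon makes angle θ = 12° with the incident direction, so by the law of cosines:
|p⃗_e|² = p₀² + p'² − 2p₀p'cos θ
|p⃗_e|² = (8.6684e-23)² + (8.6087e-23)² − 2·8.6684e-23·8.6087e-23·cos(12°)
|p⃗_e| = 1.8069e-23 kg·m/s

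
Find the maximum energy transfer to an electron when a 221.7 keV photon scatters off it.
102.9986 keV

Maximum energy transfer occurs at θ = 180° (backscattering).

Initial photon: E₀ = 221.7 keV → λ₀ = 5.5924 pm

Maximum Compton shift (at 180°):
Δλ_max = 2λ_C = 2 × 2.4263 = 4.8526 pm

Final wavelength:
λ' = 5.5924 + 4.8526 = 10.4451 pm

Minimum photon energy (maximum energy to electron):
E'_min = hc/λ' = 118.7014 keV

Maximum electron kinetic energy:
K_max = E₀ - E'_min = 221.7000 - 118.7014 = 102.9986 keV

(Intermediate values are shown rounded; full precision is carried through to the final answer.)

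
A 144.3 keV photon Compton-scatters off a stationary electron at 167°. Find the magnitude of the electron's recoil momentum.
1.2586e-22 kg·m/s

The electron is initially at rest, so by conservation of momentum:
p⃗_e = p⃗₀ − p⃗'  (incident photon momentum minus scattered photon momentum)

Photon momentum magnitudes (p = h/λ = E/c):
λ₀ = hc/E₀ = 8.5921 pm → p₀ = h/λ₀ = 7.7118e-23 kg·m/s
Δλ = λ_C(1 − cos 167°) = 4.7904 pm
λ' = 13.3825 pm → p' = h/λ' = 4.9513e-23 kg·m/s

The scattered photon makes angle θ = 167° with the incident direction, so by the law of cosines:
|p⃗_e|² = p₀² + p'² − 2p₀p'cos θ
|p⃗_e|² = (7.7118e-23)² + (4.9513e-23)² − 2·7.7118e-23·4.9513e-23·cos(167°)
|p⃗_e| = 1.2586e-22 kg·m/s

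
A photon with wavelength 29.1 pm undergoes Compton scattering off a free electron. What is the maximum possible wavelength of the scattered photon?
33.9526 pm (at θ = 180°)

The Compton shift is Δλ = λ_C(1 − cos θ).

Since cos θ ranges from −1 to 1, the factor (1 − cos θ) ranges from 0 to 2; the maximum shift occurs at θ = 180° (backscattering):
Δλ_max = 2λ_C = 2 × 2.4263 pm = 4.8526 pm

Maximum scattered wavelength:
λ'_max = λ₀ + Δλ_max = 29.1 + 4.8526 = 33.9526 pm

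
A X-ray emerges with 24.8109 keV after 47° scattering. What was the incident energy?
25.2000 keV

Convert final energy to wavelength (hc ≈ 1239.842 keV·pm):
λ' = hc/E' = 1239.842 / 24.8109 = 49.9717 pm

Calculate the Compton shift:
Δλ = λ_C(1 - cos(47°))
Δλ = 2.4263 × (1 - cos(47°))
Δλ = 0.7716 pm

Initial wavelength:
λ = λ' - Δλ = 49.9717 - 0.7716 = 49.2001 pm

Initial energy:
E = hc/λ = 1239.842 / 49.2001 = 25.2000 keV

(Intermediate values are shown rounded; full precision is carried through to the final answer.)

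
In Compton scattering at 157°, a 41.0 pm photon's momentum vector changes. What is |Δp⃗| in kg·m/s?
3.0059e-23 kg·m/s

Photon momentum magnitude is p = h/λ.

Initial momentum:
p₀ = h/λ = 6.6261e-34/4.1000e-11 = 1.6161e-23 kg·m/s

After scattering:
λ' = λ + Δλ = 41.0 + 4.6597 = 45.6597 pm
p' = h/λ' = 6.6261e-34/4.5660e-11 = 1.4512e-23 kg·m/s

Momentum is a vector; the scattered photon's direction makes angle θ = 157° with the incident direction. The magnitude of the vector change Δp⃗ = p⃗₀ − p⃗' is found from the law of cosines:
|Δp⃗|² = p₀² + p'² − 2p₀p'cos θ
|Δp⃗|² = (1.6161e-23)² + (1.4512e-23)² − 2·1.6161e-23·1.4512e-23·cos(157°)
|Δp⃗| = 3.0059e-23 kg·m/s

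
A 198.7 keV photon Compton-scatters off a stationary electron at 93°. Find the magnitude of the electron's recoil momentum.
1.3339e-22 kg·m/s

The electron is initially at rest, so by conservation of momentum:
p⃗_e = p⃗₀ − p⃗'  (incident photon momentum minus scattered photon momentum)

Photon momentum magnitudes (p = h/λ = E/c):
λ₀ = hc/E₀ = 6.2398 pm → p₀ = h/λ₀ = 1.0619e-22 kg·m/s
Δλ = λ_C(1 − cos 93°) = 2.5533 pm
λ' = 8.7931 pm → p' = h/λ' = 7.5356e-23 kg·m/s

The scattered photon makes angle θ = 93° with the incident direction, so by the law of cosines:
|p⃗_e|² = p₀² + p'² − 2p₀p'cos θ
|p⃗_e|² = (1.0619e-22)² + (7.5356e-23)² − 2·1.0619e-22·7.5356e-23·cos(93°)
|p⃗_e| = 1.3339e-22 kg·m/s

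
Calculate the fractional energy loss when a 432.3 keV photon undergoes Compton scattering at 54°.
0.2586 (or 25.86%)

Calculate initial and final photon energies:

Initial: E₀ = 432.3 keV → λ₀ = 2.8680 pm
Compton shift: Δλ = 1.0002 pm
Final wavelength: λ' = 3.8682 pm
Final energy: E' = 320.5239 keV

Fractional energy loss:
(E₀ - E')/E₀ = (432.3000 - 320.5239)/432.3000
= 111.7761/432.3000
= 0.2586
= 25.86%

(Intermediate values are shown rounded; full precision is carried through to the final answer.)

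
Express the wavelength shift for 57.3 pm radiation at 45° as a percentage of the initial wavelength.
1.2402%

Calculate the Compton shift:
Δλ = λ_C(1 - cos(45°))
Δλ = 2.4263 × (1 - cos(45°))
Δλ = 2.4263 × 0.2929
Δλ = 0.7106 pm

Percentage change:
(Δλ/λ₀) × 100 = (0.7106/57.3) × 100
= 1.2402%

(Intermediate values are shown rounded; full precision is carried through to the final answer.)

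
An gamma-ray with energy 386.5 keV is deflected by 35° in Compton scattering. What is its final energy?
339.9935 keV

First convert energy to wavelength:
λ = hc/E, with hc ≈ 1239.842 keV·pm (i.e. 1239.842 eV·nm)

For E = 386.5 keV = 386500 eV:
λ = 1239.842 keV·pm / 386.5 keV
λ = 3.2079 pm

Calculate the Compton shift:
Δλ = λ_C(1 - cos(35°)) = 2.4263 × 0.1808
Δλ = 0.4388 pm

Final wavelength:
λ' = 3.2079 + 0.4388 = 3.6467 pm

Final energy:
E' = hc/λ' = 1239.842 / 3.6467 = 339.9935 keV

(Intermediate values are shown rounded; full precision is carried through to the final answer.)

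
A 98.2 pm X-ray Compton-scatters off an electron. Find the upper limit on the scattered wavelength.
103.0526 pm (at θ = 180°)

The Compton shift is Δλ = λ_C(1 − cos θ).

Since cos θ ranges from −1 to 1, the factor (1 − cos θ) ranges from 0 to 2; the maximum shift occurs at θ = 180° (backscattering):
Δλ_max = 2λ_C = 2 × 2.4263 pm = 4.8526 pm

Maximum scattered wavelength:
λ'_max = λ₀ + Δλ_max = 98.2 + 4.8526 = 103.0526 pm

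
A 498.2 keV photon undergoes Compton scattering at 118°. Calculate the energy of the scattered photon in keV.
204.7959 keV

First convert energy to wavelength:
λ = hc/E, with hc ≈ 1239.842 keV·pm (i.e. 1239.842 eV·nm)

For E = 498.2 keV = 498200 eV:
λ = 1239.842 keV·pm / 498.2 keV
λ = 2.4886 pm

Calculate the Compton shift:
Δλ = λ_C(1 - cos(118°)) = 2.4263 × 1.4695
Δλ = 3.5654 pm

Final wavelength:
λ' = 2.4886 + 3.5654 = 6.0540 pm

Final energy:
E' = hc/λ' = 1239.842 / 6.0540 = 204.7959 keV

(Intermediate values are shown rounded; full precision is carried through to the final answer.)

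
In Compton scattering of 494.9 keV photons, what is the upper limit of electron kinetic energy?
326.3942 keV

Maximum energy transfer occurs at θ = 180° (backscattering).

Initial photon: E₀ = 494.9 keV → λ₀ = 2.5052 pm

Maximum Compton shift (at 180°):
Δλ_max = 2λ_C = 2 × 2.4263 = 4.8526 pm

Final wavelength:
λ' = 2.5052 + 4.8526 = 7.3579 pm

Minimum photon energy (maximum energy to electron):
E'_min = hc/λ' = 168.5058 keV

Maximum electron kinetic energy:
K_max = E₀ - E'_min = 494.9000 - 168.5058 = 326.3942 keV

(Intermediate values are shown rounded; full precision is carried through to the final answer.)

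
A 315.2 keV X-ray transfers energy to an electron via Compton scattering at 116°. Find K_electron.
148.1829 keV

By energy conservation: K_e = E_initial - E_final

First find the scattered photon energy:
Initial wavelength: λ = hc/E = 3.9335 pm
Compton shift: Δλ = λ_C(1 - cos(116°)) = 3.4899 pm
Final wavelength: λ' = 3.9335 + 3.4899 = 7.4234 pm
Final photon energy: E' = hc/λ' = 167.0171 keV

Electron kinetic energy:
K_e = E - E' = 315.2000 - 167.0171 = 148.1829 keV

(Intermediate values are shown rounded; full precision is carried through to the final answer.)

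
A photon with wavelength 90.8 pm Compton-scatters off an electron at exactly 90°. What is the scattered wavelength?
93.2263 pm

Using the Compton formula: λ' = λ + λ_C(1 − cos θ)

For θ = 90°, cos θ = 0 (exact) = 0.0000, so:
1 − cos 90° = 1 − (0) = 1.0000

Δλ = λ_C × 1.0000 = 2.4263 × 1.0000 = 2.4263 pm

λ' = 90.8 + 2.4263 = 93.2263 pm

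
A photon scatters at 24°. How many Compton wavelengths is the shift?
0.0865 λ_C

The Compton shift formula is:
Δλ = λ_C(1 - cos θ)

Dividing both sides by λ_C:
Δλ/λ_C = 1 - cos θ

For θ = 24°:
Δλ/λ_C = 1 - cos(24°)
Δλ/λ_C = 1 - 0.9135
Δλ/λ_C = 0.0865

This means the shift is 0.0865 × λ_C = 0.2098 pm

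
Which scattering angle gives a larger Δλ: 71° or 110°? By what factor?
110° produces the larger shift by a factor of 1.990

Calculate both shifts using Δλ = λ_C(1 - cos θ):

For θ₁ = 71°:
Δλ₁ = 2.4263 × (1 - cos(71°))
Δλ₁ = 2.4263 × 0.6744
Δλ₁ = 1.6364 pm

For θ₂ = 110°:
Δλ₂ = 2.4263 × (1 - cos(110°))
Δλ₂ = 2.4263 × 1.3420
Δλ₂ = 3.2562 pm

The 110° angle produces the larger shift.
Ratio: 3.2562/1.6364 = 1.990

(Intermediate values are shown rounded; full precision is carried through to the final answer.)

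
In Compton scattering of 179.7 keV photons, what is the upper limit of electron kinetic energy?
74.2007 keV

Maximum energy transfer occurs at θ = 180° (backscattering).

Initial photon: E₀ = 179.7 keV → λ₀ = 6.8995 pm

Maximum Compton shift (at 180°):
Δλ_max = 2λ_C = 2 × 2.4263 = 4.8526 pm

Final wavelength:
λ' = 6.8995 + 4.8526 = 11.7521 pm

Minimum photon energy (maximum energy to electron):
E'_min = hc/λ' = 105.4993 keV

Maximum electron kinetic energy:
K_max = E₀ - E'_min = 179.7000 - 105.4993 = 74.2007 keV

(Intermediate values are shown rounded; full precision is carried through to the final answer.)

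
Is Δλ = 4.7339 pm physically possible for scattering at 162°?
Yes, consistent

Calculate the expected shift for θ = 162°:

Δλ_expected = λ_C(1 - cos(162°))
Δλ_expected = 2.4263 × (1 - cos(162°))
Δλ_expected = 2.4263 × 1.9511
Δλ_expected = 4.7339 pm

Given shift: 4.7339 pm
Expected shift: 4.7339 pm
Difference: 0.0000 pm

The values match. This is consistent with Compton scattering at the stated angle.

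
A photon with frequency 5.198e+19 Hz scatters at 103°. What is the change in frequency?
1.768e+19 Hz (decrease)

Convert frequency to wavelength (c = 299792458 m/s):
λ₀ = c/f₀ = 299792458/5.198e+19 = 5.7674578e-12 m = 5.7675 pm

Calculate Compton shift:
Δλ = λ_C(1 - cos(103°)) = 2.9721 pm

Final wavelength:
λ' = λ₀ + Δλ = 5.7675 + 2.9721 = 8.7396 pm

Final frequency:
f' = c/λ' = 299792458/8.7395691e-12 = 3.4302888e+19 Hz

Frequency shift (decrease):
Δf = f₀ - f' = 5.198e+19 - 3.4302888e+19 = 1.768e+19 Hz

(Intermediate values are shown rounded; full precision is carried through to the final answer.)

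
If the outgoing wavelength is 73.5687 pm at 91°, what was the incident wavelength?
71.1000 pm

From λ' = λ + Δλ, we have λ = λ' - Δλ

First calculate the Compton shift:
Δλ = λ_C(1 - cos θ)
Δλ = 2.4263 × (1 - cos(91°))
Δλ = 2.4263 × 1.0175
Δλ = 2.4687 pm

Initial wavelength:
λ = λ' - Δλ
λ = 73.5687 - 2.4687
λ = 71.1000 pm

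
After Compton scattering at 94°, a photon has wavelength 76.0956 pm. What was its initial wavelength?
73.5000 pm

From λ' = λ + Δλ, we have λ = λ' - Δλ

First calculate the Compton shift:
Δλ = λ_C(1 - cos θ)
Δλ = 2.4263 × (1 - cos(94°))
Δλ = 2.4263 × 1.0698
Δλ = 2.5956 pm

Initial wavelength:
λ = λ' - Δλ
λ = 76.0956 - 2.5956
λ = 73.5000 pm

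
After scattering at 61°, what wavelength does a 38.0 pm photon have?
39.2500 pm

Using the Compton scattering formula:
λ' = λ + Δλ = λ + λ_C(1 - cos θ)

Given:
- Initial wavelength λ = 38.0 pm
- Scattering angle θ = 61°
- Compton wavelength λ_C ≈ 2.4263 pm

Calculate the shift:
Δλ = 2.4263 × (1 - cos(61°))
Δλ = 2.4263 × 0.5152
Δλ = 1.2500 pm

Final wavelength:
λ' = 38.0 + 1.2500 = 39.2500 pm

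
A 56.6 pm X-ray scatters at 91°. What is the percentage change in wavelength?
4.3616%

Calculate the Compton shift:
Δλ = λ_C(1 - cos(91°))
Δλ = 2.4263 × (1 - cos(91°))
Δλ = 2.4263 × 1.0175
Δλ = 2.4687 pm

Percentage change:
(Δλ/λ₀) × 100 = (2.4687/56.6) × 100
= 4.3616%

(Intermediate values are shown rounded; full precision is carried through to the final answer.)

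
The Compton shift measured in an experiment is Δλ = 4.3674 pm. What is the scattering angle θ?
143.13°

From the Compton formula Δλ = λ_C(1 - cos θ), we can solve for θ:

cos θ = 1 - Δλ/λ_C

Given:
- Δλ = 4.3674 pm
- λ_C = h/(m_e·c) ≈ 2.42631024 pm

cos θ = 1 - 4.3674/2.42631024
cos θ = 1 - 1.800017
cos θ = -0.800017

θ = arccos(-0.800017)
θ = 143.13°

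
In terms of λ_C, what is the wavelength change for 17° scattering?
0.0437 λ_C

The Compton shift formula is:
Δλ = λ_C(1 - cos θ)

Dividing both sides by λ_C:
Δλ/λ_C = 1 - cos θ

For θ = 17°:
Δλ/λ_C = 1 - cos(17°)
Δλ/λ_C = 1 - 0.9563
Δλ/λ_C = 0.0437

This means the shift is 0.0437 × λ_C = 0.1060 pm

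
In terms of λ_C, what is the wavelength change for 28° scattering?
0.1171 λ_C

The Compton shift formula is:
Δλ = λ_C(1 - cos θ)

Dividing both sides by λ_C:
Δλ/λ_C = 1 - cos θ

For θ = 28°:
Δλ/λ_C = 1 - cos(28°)
Δλ/λ_C = 1 - 0.8829
Δλ/λ_C = 0.1171

This means the shift is 0.1171 × λ_C = 0.2840 pm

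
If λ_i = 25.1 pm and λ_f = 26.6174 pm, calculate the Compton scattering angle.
68.00°

First find the wavelength shift:
Δλ = λ' - λ = 26.6174 - 25.1 = 1.5174 pm

Using Δλ = λ_C(1 - cos θ), with λ_C = h/(m_e·c) ≈ 2.42631024 pm:
cos θ = 1 - Δλ/λ_C
cos θ = 1 - 1.5174/2.42631024
cos θ = 0.374606

θ = arccos(0.374606)
θ = 68.00°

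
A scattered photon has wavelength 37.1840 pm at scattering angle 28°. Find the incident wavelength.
36.9000 pm

From λ' = λ + Δλ, we have λ = λ' - Δλ

First calculate the Compton shift:
Δλ = λ_C(1 - cos θ)
Δλ = 2.4263 × (1 - cos(28°))
Δλ = 2.4263 × 0.1171
Δλ = 0.2840 pm

Initial wavelength:
λ = λ' - Δλ
λ = 37.1840 - 0.2840
λ = 36.9000 pm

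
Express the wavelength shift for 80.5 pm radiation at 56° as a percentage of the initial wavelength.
1.3286%

Calculate the Compton shift:
Δλ = λ_C(1 - cos(56°))
Δλ = 2.4263 × (1 - cos(56°))
Δλ = 2.4263 × 0.4408
Δλ = 1.0695 pm

Percentage change:
(Δλ/λ₀) × 100 = (1.0695/80.5) × 100
= 1.3286%

(Intermediate values are shown rounded; full precision is carried through to the final answer.)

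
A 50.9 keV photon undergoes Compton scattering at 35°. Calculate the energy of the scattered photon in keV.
49.9993 keV

First convert energy to wavelength:
λ = hc/E, with hc ≈ 1239.842 keV·pm (i.e. 1239.842 eV·nm)

For E = 50.9 keV = 50900 eV:
λ = 1239.842 keV·pm / 50.9 keV
λ = 24.3584 pm

Calculate the Compton shift:
Δλ = λ_C(1 - cos(35°)) = 2.4263 × 0.1808
Δλ = 0.4388 pm

Final wavelength:
λ' = 24.3584 + 0.4388 = 24.7972 pm

Final energy:
E' = hc/λ' = 1239.842 / 24.7972 = 49.9993 keV

(Intermediate values are shown rounded; full precision is carried through to the final answer.)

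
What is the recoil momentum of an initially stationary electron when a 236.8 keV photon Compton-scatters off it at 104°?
1.6549e-22 kg·m/s

The electron is initially at rest, so by conservation of momentum:
p⃗_e = p⃗₀ − p⃗'  (incident photon momentum minus scattered photon momentum)

Photon momentum magnitudes (p = h/λ = E/c):
λ₀ = hc/E₀ = 5.2358 pm → p₀ = h/λ₀ = 1.2655e-22 kg·m/s
Δλ = λ_C(1 − cos 104°) = 3.0133 pm
λ' = 8.2491 pm → p' = h/λ' = 8.0325e-23 kg·m/s

The scattered photon makes angle θ = 104° with the incident direction, so by the law of cosines:
|p⃗_e|² = p₀² + p'² − 2p₀p'cos θ
|p⃗_e|² = (1.2655e-22)² + (8.0325e-23)² − 2·1.2655e-22·8.0325e-23·cos(104°)
|p⃗_e| = 1.6549e-22 kg·m/s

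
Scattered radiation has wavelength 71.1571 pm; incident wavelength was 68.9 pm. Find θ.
86.00°

First find the wavelength shift:
Δλ = λ' - λ = 71.1571 - 68.9 = 2.2571 pm

Using Δλ = λ_C(1 - cos θ), with λ_C = h/(m_e·c) ≈ 2.42631024 pm:
cos θ = 1 - Δλ/λ_C
cos θ = 1 - 2.2571/2.42631024
cos θ = 0.069740

θ = arccos(0.069740)
θ = 86.00°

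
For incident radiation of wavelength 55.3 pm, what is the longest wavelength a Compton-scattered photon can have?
60.1526 pm (at θ = 180°)

The Compton shift is Δλ = λ_C(1 − cos θ).

Since cos θ ranges from −1 to 1, the factor (1 − cos θ) ranges from 0 to 2; the maximum shift occurs at θ = 180° (backscattering):
Δλ_max = 2λ_C = 2 × 2.4263 pm = 4.8526 pm

Maximum scattered wavelength:
λ'_max = λ₀ + Δλ_max = 55.3 + 4.8526 = 60.1526 pm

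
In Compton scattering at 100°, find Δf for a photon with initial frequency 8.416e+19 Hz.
3.739e+19 Hz (decrease)

Convert frequency to wavelength (c = 299792458 m/s):
λ₀ = c/f₀ = 299792458/8.416e+19 = 3.5621727e-12 m = 3.5622 pm

Calculate Compton shift:
Δλ = λ_C(1 - cos(100°)) = 2.8476 pm

Final wavelength:
λ' = λ₀ + Δλ = 3.5622 + 2.8476 = 6.4098 pm

Final frequency:
f' = c/λ' = 299792458/6.4098073e-12 = 4.6770900e+19 Hz

Frequency shift (decrease):
Δf = f₀ - f' = 8.416e+19 - 4.6770900e+19 = 3.739e+19 Hz

(Intermediate values are shown rounded; full precision is carried through to the final answer.)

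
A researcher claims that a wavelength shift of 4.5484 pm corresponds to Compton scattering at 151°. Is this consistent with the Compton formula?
Yes, consistent

Calculate the expected shift for θ = 151°:

Δλ_expected = λ_C(1 - cos(151°))
Δλ_expected = 2.4263 × (1 - cos(151°))
Δλ_expected = 2.4263 × 1.8746
Δλ_expected = 4.5484 pm

Given shift: 4.5484 pm
Expected shift: 4.5484 pm
Difference: 0.0000 pm

The values match. This is consistent with Compton scattering at the stated angle.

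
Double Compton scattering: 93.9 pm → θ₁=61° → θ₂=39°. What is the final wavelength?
95.6907 pm

Apply Compton shift twice:

First scattering at θ₁ = 61°:
Δλ₁ = λ_C(1 - cos(61°))
Δλ₁ = 2.4263 × 0.5152
Δλ₁ = 1.2500 pm

After first scattering:
λ₁ = 93.9 + 1.2500 = 95.1500 pm

Second scattering at θ₂ = 39°:
Δλ₂ = λ_C(1 - cos(39°))
Δλ₂ = 2.4263 × 0.2229
Δλ₂ = 0.5407 pm

Final wavelength:
λ₂ = 95.1500 + 0.5407 = 95.6907 pm

Total shift: Δλ_total = 1.2500 + 0.5407 = 1.7907 pm

(Intermediate values are shown rounded; full precision is carried through to the final answer.)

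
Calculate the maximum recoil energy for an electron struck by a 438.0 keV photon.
276.6318 keV

Maximum energy transfer occurs at θ = 180° (backscattering).

Initial photon: E₀ = 438.0 keV → λ₀ = 2.8307 pm

Maximum Compton shift (at 180°):
Δλ_max = 2λ_C = 2 × 2.4263 = 4.8526 pm

Final wavelength:
λ' = 2.8307 + 4.8526 = 7.6833 pm

Minimum photon energy (maximum energy to electron):
E'_min = hc/λ' = 161.3682 keV

Maximum electron kinetic energy:
K_max = E₀ - E'_min = 438.0000 - 161.3682 = 276.6318 keV

(Intermediate values are shown rounded; full precision is carried through to the final answer.)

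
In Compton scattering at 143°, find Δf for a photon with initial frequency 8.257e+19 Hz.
4.507e+19 Hz (decrease)

Convert frequency to wavelength (c = 299792458 m/s):
λ₀ = c/f₀ = 299792458/8.257e+19 = 3.6307673e-12 m = 3.6308 pm

Calculate Compton shift:
Δλ = λ_C(1 - cos(143°)) = 4.3640 pm

Final wavelength:
λ' = λ₀ + Δλ = 3.6308 + 4.3640 = 7.9948 pm

Final frequency:
f' = c/λ' = 299792458/7.9948151e-12 = 3.7498361e+19 Hz

Frequency shift (decrease):
Δf = f₀ - f' = 8.257e+19 - 3.7498361e+19 = 4.507e+19 Hz

(Intermediate values are shown rounded; full precision is carried through to the final answer.)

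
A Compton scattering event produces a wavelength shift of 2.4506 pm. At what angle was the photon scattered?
90.57°

From the Compton formula Δλ = λ_C(1 - cos θ), we can solve for θ:

cos θ = 1 - Δλ/λ_C

Given:
- Δλ = 2.4506 pm
- λ_C = h/(m_e·c) ≈ 2.42631024 pm

cos θ = 1 - 2.4506/2.42631024
cos θ = 1 - 1.010011
cos θ = -0.010011

θ = arccos(-0.010011)
θ = 90.57°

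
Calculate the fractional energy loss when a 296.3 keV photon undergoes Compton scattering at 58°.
0.2142 (or 21.42%)

Calculate initial and final photon energies:

Initial: E₀ = 296.3 keV → λ₀ = 4.1844 pm
Compton shift: Δλ = 1.1406 pm
Final wavelength: λ' = 5.3250 pm
Final energy: E' = 232.8352 keV

Fractional energy loss:
(E₀ - E')/E₀ = (296.3000 - 232.8352)/296.3000
= 63.4648/296.3000
= 0.2142
= 21.42%

(Intermediate values are shown rounded; full precision is carried through to the final answer.)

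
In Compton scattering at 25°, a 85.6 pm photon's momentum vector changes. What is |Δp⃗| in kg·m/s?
3.3464e-24 kg·m/s

Photon momentum magnitude is p = h/λ.

Initial momentum:
p₀ = h/λ = 6.6261e-34/8.5600e-11 = 7.7407e-24 kg·m/s

After scattering:
λ' = λ + Δλ = 85.6 + 0.2273 = 85.8273 pm
p' = h/λ' = 6.6261e-34/8.5827e-11 = 7.7202e-24 kg·m/s

Momentum is a vector; the scattered photon's direction makes angle θ = 25° with the incident direction. The magnitude of the vector change Δp⃗ = p⃗₀ − p⃗' is found from the law of cosines:
|Δp⃗|² = p₀² + p'² − 2p₀p'cos θ
|Δp⃗|² = (7.7407e-24)² + (7.7202e-24)² − 2·7.7407e-24·7.7202e-24·cos(25°)
|Δp⃗| = 3.3464e-24 kg·m/s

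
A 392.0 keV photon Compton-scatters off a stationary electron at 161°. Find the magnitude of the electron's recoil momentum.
2.9026e-22 kg·m/s

The electron is initially at rest, so by conservation of momentum:
p⃗_e = p⃗₀ − p⃗'  (incident photon momentum minus scattered photon momentum)

Photon momentum magnitudes (p = h/λ = E/c):
λ₀ = hc/E₀ = 3.1629 pm → p₀ = h/λ₀ = 2.0950e-22 kg·m/s
Δλ = λ_C(1 − cos 161°) = 4.7204 pm
λ' = 7.8833 pm → p' = h/λ' = 8.4052e-23 kg·m/s

The scattered photon makes angle θ = 161° with the incident direction, so by the law of cosines:
|p⃗_e|² = p₀² + p'² − 2p₀p'cos θ
|p⃗_e|² = (2.0950e-22)² + (8.4052e-23)² − 2·2.0950e-22·8.4052e-23·cos(161°)
|p⃗_e| = 2.9026e-22 kg·m/s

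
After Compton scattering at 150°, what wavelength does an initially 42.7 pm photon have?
47.2276 pm

Using the Compton formula: λ' = λ + λ_C(1 − cos θ)

For θ = 150°, cos θ = -√3/2 (exact) ≈ -0.8660, so:
1 − cos 150° = 1 − (-√3/2) ≈ 1.8660

Δλ = λ_C × 1.8660 = 2.4263 × 1.8660 = 4.5276 pm

λ' = 42.7 + 4.5276 = 47.2276 pm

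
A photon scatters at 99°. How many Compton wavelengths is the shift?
1.1564 λ_C

The Compton shift formula is:
Δλ = λ_C(1 - cos θ)

Dividing both sides by λ_C:
Δλ/λ_C = 1 - cos θ

For θ = 99°:
Δλ/λ_C = 1 - cos(99°)
Δλ/λ_C = 1 - -0.1564
Δλ/λ_C = 1.1564

This means the shift is 1.1564 × λ_C = 2.8059 pm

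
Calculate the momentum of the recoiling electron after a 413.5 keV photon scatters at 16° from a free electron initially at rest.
6.0940e-23 kg·m/s

The electron is initially at rest, so by conservation of momentum:
p⃗_e = p⃗₀ − p⃗'  (incident photon momentum minus scattered photon momentum)

Photon momentum magnitudes (p = h/λ = E/c):
λ₀ = hc/E₀ = 2.9984 pm → p₀ = h/λ₀ = 2.2099e-22 kg·m/s
Δλ = λ_C(1 − cos 16°) = 0.0940 pm
λ' = 3.0924 pm → p' = h/λ' = 2.1427e-22 kg·m/s

The scattered photon makes angle θ = 16° with the incident direction, so by the law of cosines:
|p⃗_e|² = p₀² + p'² − 2p₀p'cos θ
|p⃗_e|² = (2.2099e-22)² + (2.1427e-22)² − 2·2.2099e-22·2.1427e-22·cos(16°)
|p⃗_e| = 6.0940e-23 kg·m/s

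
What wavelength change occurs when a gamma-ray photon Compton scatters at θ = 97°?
2.7220 pm

Using the Compton scattering formula:
Δλ = λ_C(1 - cos θ)

where λ_C = h/(m_e·c) ≈ 2.4263 pm is the Compton wavelength of an electron.

For θ = 97°:
cos(97°) = -0.1219
1 - cos(97°) = 1.1219

Δλ = 2.4263 × 1.1219
Δλ = 2.7220 pm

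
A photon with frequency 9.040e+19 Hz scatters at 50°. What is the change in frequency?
1.873e+19 Hz (decrease)

Convert frequency to wavelength (c = 299792458 m/s):
λ₀ = c/f₀ = 299792458/9.040e+19 = 3.3162883e-12 m = 3.3163 pm

Calculate Compton shift:
Δλ = λ_C(1 - cos(50°)) = 0.8667 pm

Final wavelength:
λ' = λ₀ + Δλ = 3.3163 + 0.8667 = 4.1830 pm

Final frequency:
f' = c/λ' = 299792458/4.1829963e-12 = 7.1669309e+19 Hz

Frequency shift (decrease):
Δf = f₀ - f' = 9.040e+19 - 7.1669309e+19 = 1.873e+19 Hz

(Intermediate values are shown rounded; full precision is carried through to the final answer.)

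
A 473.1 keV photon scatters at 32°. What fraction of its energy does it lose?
0.1233 (or 12.33%)

Calculate initial and final photon energies:

Initial: E₀ = 473.1 keV → λ₀ = 2.6207 pm
Compton shift: Δλ = 0.3687 pm
Final wavelength: λ' = 2.9894 pm
Final energy: E' = 414.7518 keV

Fractional energy loss:
(E₀ - E')/E₀ = (473.1000 - 414.7518)/473.1000
= 58.3482/473.1000
= 0.1233
= 12.33%

(Intermediate values are shown rounded; full precision is carried through to the final answer.)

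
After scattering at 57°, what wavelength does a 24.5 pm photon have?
25.6048 pm

Using the Compton scattering formula:
λ' = λ + Δλ = λ + λ_C(1 - cos θ)

Given:
- Initial wavelength λ = 24.5 pm
- Scattering angle θ = 57°
- Compton wavelength λ_C ≈ 2.4263 pm

Calculate the shift:
Δλ = 2.4263 × (1 - cos(57°))
Δλ = 2.4263 × 0.4554
Δλ = 1.1048 pm

Final wavelength:
λ' = 24.5 + 1.1048 = 25.6048 pm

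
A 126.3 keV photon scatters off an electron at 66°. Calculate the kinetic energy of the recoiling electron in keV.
16.1514 keV

By energy conservation: K_e = E_initial - E_final

First find the scattered photon energy:
Initial wavelength: λ = hc/E = 9.8166 pm
Compton shift: Δλ = λ_C(1 - cos(66°)) = 1.4394 pm
Final wavelength: λ' = 9.8166 + 1.4394 = 11.2561 pm
Final photon energy: E' = hc/λ' = 110.1486 keV

Electron kinetic energy:
K_e = E - E' = 126.3000 - 110.1486 = 16.1514 keV

(Intermediate values are shown rounded; full precision is carried through to the final answer.)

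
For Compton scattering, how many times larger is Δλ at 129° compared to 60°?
129° produces the larger shift by a factor of 3.259

Calculate both shifts using Δλ = λ_C(1 - cos θ):

For θ₁ = 60°:
Δλ₁ = 2.4263 × (1 - cos(60°))
Δλ₁ = 2.4263 × 0.5000
Δλ₁ = 1.2132 pm

For θ₂ = 129°:
Δλ₂ = 2.4263 × (1 - cos(129°))
Δλ₂ = 2.4263 × 1.6293
Δλ₂ = 3.9532 pm

The 129° angle produces the larger shift.
Ratio: 3.9532/1.2132 = 3.259

(Intermediate values are shown rounded; full precision is carried through to the final answer.)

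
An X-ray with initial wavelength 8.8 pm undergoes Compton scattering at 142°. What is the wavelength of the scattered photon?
13.1383 pm

Using the Compton scattering formula:
λ' = λ + Δλ = λ + λ_C(1 - cos θ)

Given:
- Initial wavelength λ = 8.8 pm
- Scattering angle θ = 142°
- Compton wavelength λ_C ≈ 2.4263 pm

Calculate the shift:
Δλ = 2.4263 × (1 - cos(142°))
Δλ = 2.4263 × 1.7880
Δλ = 4.3383 pm

Final wavelength:
λ' = 8.8 + 4.3383 = 13.1383 pm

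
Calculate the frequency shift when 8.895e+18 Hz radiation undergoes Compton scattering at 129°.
9.338e+17 Hz (decrease)

Convert frequency to wavelength (c = 299792458 m/s):
λ₀ = c/f₀ = 299792458/8.895e+18 = 3.3703480e-11 m = 33.7035 pm

Calculate Compton shift:
Δλ = λ_C(1 - cos(129°)) = 3.9532 pm

Final wavelength:
λ' = λ₀ + Δλ = 33.7035 + 3.9532 = 37.6567 pm

Final frequency:
f' = c/λ' = 299792458/3.7656717e-11 = 7.9611947e+18 Hz

Frequency shift (decrease):
Δf = f₀ - f' = 8.895e+18 - 7.9611947e+18 = 9.338e+17 Hz

(Intermediate values are shown rounded; full precision is carried through to the final answer.)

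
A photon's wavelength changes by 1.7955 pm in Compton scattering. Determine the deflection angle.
74.93°

From the Compton formula Δλ = λ_C(1 - cos θ), we can solve for θ:

cos θ = 1 - Δλ/λ_C

Given:
- Δλ = 1.7955 pm
- λ_C = h/(m_e·c) ≈ 2.42631024 pm

cos θ = 1 - 1.7955/2.42631024
cos θ = 1 - 0.740013
cos θ = 0.259987

θ = arccos(0.259987)
θ = 74.93°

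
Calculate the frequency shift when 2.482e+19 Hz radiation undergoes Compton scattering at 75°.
3.216e+18 Hz (decrease)

Convert frequency to wavelength (c = 299792458 m/s):
λ₀ = c/f₀ = 299792458/2.482e+19 = 1.2078665e-11 m = 12.0787 pm

Calculate Compton shift:
Δλ = λ_C(1 - cos(75°)) = 1.7983 pm

Final wavelength:
λ' = λ₀ + Δλ = 12.0787 + 1.7983 = 13.8770 pm

Final frequency:
f' = c/λ' = 299792458/1.3877000e-11 = 2.1603550e+19 Hz

Frequency shift (decrease):
Δf = f₀ - f' = 2.482e+19 - 2.1603550e+19 = 3.216e+18 Hz

(Intermediate values are shown rounded; full precision is carried through to the final answer.)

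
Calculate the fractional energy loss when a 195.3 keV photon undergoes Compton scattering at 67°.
0.1889 (or 18.89%)

Calculate initial and final photon energies:

Initial: E₀ = 195.3 keV → λ₀ = 6.3484 pm
Compton shift: Δλ = 1.4783 pm
Final wavelength: λ' = 7.8267 pm
Final energy: E' = 158.4124 keV

Fractional energy loss:
(E₀ - E')/E₀ = (195.3000 - 158.4124)/195.3000
= 36.8876/195.3000
= 0.1889
= 18.89%

(Intermediate values are shown rounded; full precision is carried through to the final answer.)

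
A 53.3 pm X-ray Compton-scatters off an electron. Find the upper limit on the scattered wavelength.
58.1526 pm (at θ = 180°)

The Compton shift is Δλ = λ_C(1 − cos θ).

Since cos θ ranges from −1 to 1, the factor (1 − cos θ) ranges from 0 to 2; the maximum shift occurs at θ = 180° (backscattering):
Δλ_max = 2λ_C = 2 × 2.4263 pm = 4.8526 pm

Maximum scattered wavelength:
λ'_max = λ₀ + Δλ_max = 53.3 + 4.8526 = 58.1526 pm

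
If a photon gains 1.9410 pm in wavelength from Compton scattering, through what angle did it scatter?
78.46°

From the Compton formula Δλ = λ_C(1 - cos θ), we can solve for θ:

cos θ = 1 - Δλ/λ_C

Given:
- Δλ = 1.9410 pm
- λ_C = h/(m_e·c) ≈ 2.42631024 pm

cos θ = 1 - 1.9410/2.42631024
cos θ = 1 - 0.799980
cos θ = 0.200020

θ = arccos(0.200020)
θ = 78.46°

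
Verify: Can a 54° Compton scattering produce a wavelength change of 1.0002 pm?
Yes, consistent

Calculate the expected shift for θ = 54°:

Δλ_expected = λ_C(1 - cos(54°))
Δλ_expected = 2.4263 × (1 - cos(54°))
Δλ_expected = 2.4263 × 0.4122
Δλ_expected = 1.0002 pm

Given shift: 1.0002 pm
Expected shift: 1.0002 pm
Difference: 0.0000 pm

The values match. This is consistent with Compton scattering at the stated angle.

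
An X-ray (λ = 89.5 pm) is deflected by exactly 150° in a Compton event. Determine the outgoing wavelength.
94.0276 pm

Using the Compton formula: λ' = λ + λ_C(1 − cos θ)

For θ = 150°, cos θ = -√3/2 (exact) ≈ -0.8660, so:
1 − cos 150° = 1 − (-√3/2) ≈ 1.8660

Δλ = λ_C × 1.8660 = 2.4263 × 1.8660 = 4.5276 pm

λ' = 89.5 + 4.5276 = 94.0276 pm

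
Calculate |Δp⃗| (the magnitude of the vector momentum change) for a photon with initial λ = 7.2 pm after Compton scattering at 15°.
2.3910e-23 kg·m/s

Photon momentum magnitude is p = h/λ.

Initial momentum:
p₀ = h/λ = 6.6261e-34/7.2000e-12 = 9.2029e-23 kg·m/s

After scattering:
λ' = λ + Δλ = 7.2 + 0.0827 = 7.2827 pm
p' = h/λ' = 6.6261e-34/7.2827e-12 = 9.0984e-23 kg·m/s

Momentum is a vector; the scattered photon's direction makes angle θ = 15° with the incident direction. The magnitude of the vector change Δp⃗ = p⃗₀ − p⃗' is found from the law of cosines:
|Δp⃗|² = p₀² + p'² − 2p₀p'cos θ
|Δp⃗|² = (9.2029e-23)² + (9.0984e-23)² − 2·9.2029e-23·9.0984e-23·cos(15°)
|Δp⃗| = 2.3910e-23 kg·m/s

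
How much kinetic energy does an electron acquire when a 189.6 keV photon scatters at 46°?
19.2945 keV

By energy conservation: K_e = E_initial - E_final

First find the scattered photon energy:
Initial wavelength: λ = hc/E = 6.5393 pm
Compton shift: Δλ = λ_C(1 - cos(46°)) = 0.7409 pm
Final wavelength: λ' = 6.5393 + 0.7409 = 7.2801 pm
Final photon energy: E' = hc/λ' = 170.3055 keV

Electron kinetic energy:
K_e = E - E' = 189.6000 - 170.3055 = 19.2945 keV

(Intermediate values are shown rounded; full precision is carried through to the final answer.)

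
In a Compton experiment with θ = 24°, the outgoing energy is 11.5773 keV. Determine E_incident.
11.6000 keV

Convert final energy to wavelength (hc ≈ 1239.842 keV·pm):
λ' = hc/E' = 1239.842 / 11.5773 = 107.0925 pm

Calculate the Compton shift:
Δλ = λ_C(1 - cos(24°))
Δλ = 2.4263 × (1 - cos(24°))
Δλ = 0.2098 pm

Initial wavelength:
λ = λ' - Δλ = 107.0925 - 0.2098 = 106.8827 pm

Initial energy:
E = hc/λ = 1239.842 / 106.8827 = 11.6000 keV

(Intermediate values are shown rounded; full precision is carried through to the final answer.)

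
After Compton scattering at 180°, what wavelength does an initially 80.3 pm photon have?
85.1526 pm

Using the Compton formula: λ' = λ + λ_C(1 − cos θ)

For θ = 180°, cos θ = -1 (exact) = -1.0000, so:
1 − cos 180° = 1 − (-1) = 2.0000

Δλ = λ_C × 2.0000 = 2.4263 × 2.0000 = 4.8526 pm

λ' = 80.3 + 4.8526 = 85.1526 pm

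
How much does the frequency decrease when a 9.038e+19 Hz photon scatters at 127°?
4.876e+19 Hz (decrease)

Convert frequency to wavelength (c = 299792458 m/s):
λ₀ = c/f₀ = 299792458/9.038e+19 = 3.3170221e-12 m = 3.3170 pm

Calculate Compton shift:
Δλ = λ_C(1 - cos(127°)) = 3.8865 pm

Final wavelength:
λ' = λ₀ + Δλ = 3.3170 + 3.8865 = 7.2035 pm

Final frequency:
f' = c/λ' = 299792458/7.2035223e-12 = 4.1617482e+19 Hz

Frequency shift (decrease):
Δf = f₀ - f' = 9.038e+19 - 4.1617482e+19 = 4.876e+19 Hz

(Intermediate values are shown rounded; full precision is carried through to the final answer.)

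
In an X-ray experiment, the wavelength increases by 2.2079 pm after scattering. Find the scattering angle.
84.84°

From the Compton formula Δλ = λ_C(1 - cos θ), we can solve for θ:

cos θ = 1 - Δλ/λ_C

Given:
- Δλ = 2.2079 pm
- λ_C = h/(m_e·c) ≈ 2.42631024 pm

cos θ = 1 - 2.2079/2.42631024
cos θ = 1 - 0.909983
cos θ = 0.090017

θ = arccos(0.090017)
θ = 84.84°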